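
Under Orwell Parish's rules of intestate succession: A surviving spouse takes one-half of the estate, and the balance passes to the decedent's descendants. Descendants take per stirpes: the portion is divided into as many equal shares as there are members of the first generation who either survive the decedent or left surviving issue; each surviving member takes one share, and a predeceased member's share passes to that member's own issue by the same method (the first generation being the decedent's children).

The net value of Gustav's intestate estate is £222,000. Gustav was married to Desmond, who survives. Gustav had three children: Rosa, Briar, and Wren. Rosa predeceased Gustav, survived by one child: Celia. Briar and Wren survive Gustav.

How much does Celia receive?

Desmond takes one-half of £222,000 = £111,000. The remaining £111,000 passes to the descendants.
The descendants' portion (£111,000) is divided into 3 shares of £37,000: Briar and Wren each take £37,000; Rosa's £37,000 share passes to Rosa's issue.
Rosa's share (£37,000) passes entirely to Celia.

Celia receives £37,000.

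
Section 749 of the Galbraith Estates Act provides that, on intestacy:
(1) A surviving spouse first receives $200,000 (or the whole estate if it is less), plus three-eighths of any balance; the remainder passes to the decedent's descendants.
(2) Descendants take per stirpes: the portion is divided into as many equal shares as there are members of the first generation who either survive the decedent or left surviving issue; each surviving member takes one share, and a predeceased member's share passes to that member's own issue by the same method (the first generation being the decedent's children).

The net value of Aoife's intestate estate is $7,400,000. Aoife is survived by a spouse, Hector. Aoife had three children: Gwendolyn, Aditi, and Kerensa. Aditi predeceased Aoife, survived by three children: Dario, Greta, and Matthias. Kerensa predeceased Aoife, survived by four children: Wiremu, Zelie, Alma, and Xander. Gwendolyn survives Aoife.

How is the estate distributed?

Hector first takes $200,000, leaving a balance of $7,200,000. Hector then takes three-eighths of the balance ($2,700,000), for a total of $2,900,000. The remaining $4,500,000 passes to the descendants.
The descendants' portion ($4,500,000) is divided into 3 shares of $1,500,000: Gwendolyn takes $1,500,000; Aditi's $1,500,000 share passes to Aditi's issue; Kerensa's $1,500,000 share passes to Kerensa's issue.
Aditi's share ($1,500,000) is divided into 3 shares of $500,000: Dario, Greta, and Matthias each take $500,000.
Kerensa's share ($1,500,000) is divided into 4 shares of $375,000: Wiremu, Zelie, Alma, and Xander each take $375,000.

Hector: $2,900,000; Gwendolyn: $1,500,000; Dario: $500,000; Greta: $500,000; Matthias: $500,000; Wiremu: $375,000; Zelie: $375,000; Alma: $375,000; Xander: $375,000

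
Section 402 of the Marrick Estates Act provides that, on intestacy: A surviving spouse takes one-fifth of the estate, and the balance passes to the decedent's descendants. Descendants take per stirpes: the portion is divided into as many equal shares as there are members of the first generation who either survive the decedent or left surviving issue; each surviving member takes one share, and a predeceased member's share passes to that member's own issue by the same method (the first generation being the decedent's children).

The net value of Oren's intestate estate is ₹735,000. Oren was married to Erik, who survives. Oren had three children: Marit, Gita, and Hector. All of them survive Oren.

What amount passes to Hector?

Hector receives ₹196,000.

Erik takes one-fifth of ₹735,000 = ₹147,000. The remaining ₹588,000 passes to the descendants.
The descendants' portion (₹588,000) is divided into 3 shares of ₹196,000: Marit, Gita, and Hector each take ₹196,000.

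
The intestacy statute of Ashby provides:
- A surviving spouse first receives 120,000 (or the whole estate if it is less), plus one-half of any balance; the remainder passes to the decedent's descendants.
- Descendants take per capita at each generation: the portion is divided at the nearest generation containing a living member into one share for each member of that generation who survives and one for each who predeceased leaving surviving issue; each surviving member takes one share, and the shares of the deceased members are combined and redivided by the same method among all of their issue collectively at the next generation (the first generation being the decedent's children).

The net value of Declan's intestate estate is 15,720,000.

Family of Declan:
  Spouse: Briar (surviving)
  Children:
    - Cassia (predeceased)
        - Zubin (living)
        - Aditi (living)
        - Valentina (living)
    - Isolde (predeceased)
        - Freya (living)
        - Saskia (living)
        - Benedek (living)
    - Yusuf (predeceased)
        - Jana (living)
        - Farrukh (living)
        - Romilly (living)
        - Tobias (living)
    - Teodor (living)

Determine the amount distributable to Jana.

Briar first takes 120,000, leaving a balance of 15,600,000. Briar then takes one-half of the balance (7,800,000), for a total of 7,920,000. The remaining 7,800,000 passes to the descendants.
The descendants' portion (7,800,000) is divided at the children's generation into 4 shares of 1,950,000. Teodor takes 1,950,000. The 3 shares of the deceased (Cassia, Isolde, and Yusuf) are combined into a pool of 5,850,000.
That pool (5,850,000) is divided at the grandchildren's generation equally among Zubin, Aditi, Valentina, Freya, Saskia, Benedek, Jana, Farrukh, Romilly, and Tobias: 585,000 each.

Jana receives 585,000.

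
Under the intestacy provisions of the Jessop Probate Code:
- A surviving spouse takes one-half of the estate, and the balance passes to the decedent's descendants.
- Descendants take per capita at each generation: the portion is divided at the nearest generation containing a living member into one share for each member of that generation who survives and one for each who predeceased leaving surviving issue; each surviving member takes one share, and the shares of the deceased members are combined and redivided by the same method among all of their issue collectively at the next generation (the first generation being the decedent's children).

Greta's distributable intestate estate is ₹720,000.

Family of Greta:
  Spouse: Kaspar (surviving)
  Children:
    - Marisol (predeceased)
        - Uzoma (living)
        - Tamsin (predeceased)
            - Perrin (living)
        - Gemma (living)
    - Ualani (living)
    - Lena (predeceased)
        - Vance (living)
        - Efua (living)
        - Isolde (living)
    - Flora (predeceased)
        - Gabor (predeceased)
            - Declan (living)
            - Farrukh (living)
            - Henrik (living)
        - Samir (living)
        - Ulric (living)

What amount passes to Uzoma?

Kaspar takes one-half of ₹720,000 = ₹360,000. The remaining ₹360,000 passes to the descendants.
The descendants' portion (₹360,000) is divided at the children's generation into 4 shares of ₹90,000. Ualani takes ₹90,000. The 3 shares of the deceased (Marisol, Lena, and Flora) are combined into a pool of ₹270,000.
That pool (₹270,000) is divided at the grandchildren's generation into 9 shares of ₹30,000. Uzoma, Gemma, Vance, Efua, Isolde, Samir, and Ulric each take ₹30,000. The 2 shares of the deceased (Tamsin and Gabor) are combined into a pool of ₹60,000.
That pool (₹60,000) is divided at the great-grandchildren's generation equally among Perrin, Declan, Farrukh, and Henrik: ₹15,000 each.

Uzoma receives ₹30,000.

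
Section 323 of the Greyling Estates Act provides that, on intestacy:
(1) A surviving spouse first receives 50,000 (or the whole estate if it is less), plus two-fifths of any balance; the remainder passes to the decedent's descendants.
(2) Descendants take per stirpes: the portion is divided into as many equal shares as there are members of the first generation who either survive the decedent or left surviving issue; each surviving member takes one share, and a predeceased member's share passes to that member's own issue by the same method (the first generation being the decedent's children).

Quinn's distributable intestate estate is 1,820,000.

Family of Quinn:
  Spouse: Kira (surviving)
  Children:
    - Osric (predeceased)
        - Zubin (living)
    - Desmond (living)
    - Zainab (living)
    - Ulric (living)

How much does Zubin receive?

Kira first takes 50,000, leaving a balance of 1,770,000. Kira then takes two-fifths of the balance (708,000), for a total of 758,000. The remaining 1,062,000 passes to the descendants.
The descendants' portion (1,062,000) is divided into 4 shares of 265,500: Desmond, Zainab, and Ulric each take 265,500; Osric's 265,500 share passes to Osric's issue.
Osric's share (265,500) passes entirely to Zubin.

Zubin receives 265,500.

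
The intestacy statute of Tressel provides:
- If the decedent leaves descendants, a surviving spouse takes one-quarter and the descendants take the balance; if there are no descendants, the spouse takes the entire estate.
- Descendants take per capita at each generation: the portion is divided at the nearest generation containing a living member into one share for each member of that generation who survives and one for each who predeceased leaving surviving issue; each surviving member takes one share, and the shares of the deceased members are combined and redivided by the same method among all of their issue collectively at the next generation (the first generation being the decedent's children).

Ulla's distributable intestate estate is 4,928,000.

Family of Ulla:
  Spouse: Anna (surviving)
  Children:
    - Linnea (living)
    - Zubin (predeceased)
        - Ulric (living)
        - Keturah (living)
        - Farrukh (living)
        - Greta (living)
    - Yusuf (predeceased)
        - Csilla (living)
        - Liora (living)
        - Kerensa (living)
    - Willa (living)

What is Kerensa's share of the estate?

Anna takes one-quarter of 4,928,000 = 1,232,000. The remaining 3,696,000 passes to the descendants.
The descendants' portion (3,696,000) is divided at the children's generation into 4 shares of 924,000. Linnea and Willa each take 924,000. The 2 shares of the deceased (Zubin and Yusuf) are combined into a pool of 1,848,000.
That pool (1,848,000) is divided at the grandchildren's generation equally among Ulric, Keturah, Farrukh, Greta, Csilla, Liora, and Kerensa: 264,000 each.

Kerensa receives 264,000.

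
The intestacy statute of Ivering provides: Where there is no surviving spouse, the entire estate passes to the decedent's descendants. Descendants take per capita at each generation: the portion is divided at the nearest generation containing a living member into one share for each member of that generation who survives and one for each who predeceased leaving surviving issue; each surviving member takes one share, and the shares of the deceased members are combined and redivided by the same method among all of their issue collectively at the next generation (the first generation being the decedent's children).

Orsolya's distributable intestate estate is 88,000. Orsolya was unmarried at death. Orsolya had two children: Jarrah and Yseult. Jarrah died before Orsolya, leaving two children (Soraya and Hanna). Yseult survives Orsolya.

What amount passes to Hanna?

Hanna receives 22,000.

The entire 88,000 passes to the descendants.
That amount (88,000) is divided at the children's generation into 2 shares of 44,000. Yseult takes 44,000. The remaining share for the deceased Jarrah (44,000) is carried to the next generation.
That pool (44,000) is divided at the grandchildren's generation equally among Soraya and Hanna: 22,000 each.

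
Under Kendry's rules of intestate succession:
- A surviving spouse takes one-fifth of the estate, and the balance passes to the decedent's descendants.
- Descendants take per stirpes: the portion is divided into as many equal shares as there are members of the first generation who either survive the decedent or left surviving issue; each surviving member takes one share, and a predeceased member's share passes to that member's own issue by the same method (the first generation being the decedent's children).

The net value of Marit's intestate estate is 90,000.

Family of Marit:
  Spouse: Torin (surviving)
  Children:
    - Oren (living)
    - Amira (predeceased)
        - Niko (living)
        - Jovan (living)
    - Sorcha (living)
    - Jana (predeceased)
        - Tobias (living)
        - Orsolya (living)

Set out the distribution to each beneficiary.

Torin: 18,000; Oren: 18,000; Niko: 9,000; Jovan: 9,000; Sorcha: 18,000; Tobias: 9,000; Orsolya: 9,000

Torin takes one-fifth of 90,000 = 18,000. The remaining 72,000 passes to the descendants.
The descendants' portion (72,000) is divided into 4 shares of 18,000: Oren and Sorcha each take 18,000; Amira's 18,000 share passes to Amira's issue; Jana's 18,000 share passes to Jana's issue.
Amira's share (18,000) is divided into 2 shares of 9,000: Niko and Jovan each take 9,000.
Jana's share (18,000) is divided into 2 shares of 9,000: Tobias and Orsolya each take 9,000.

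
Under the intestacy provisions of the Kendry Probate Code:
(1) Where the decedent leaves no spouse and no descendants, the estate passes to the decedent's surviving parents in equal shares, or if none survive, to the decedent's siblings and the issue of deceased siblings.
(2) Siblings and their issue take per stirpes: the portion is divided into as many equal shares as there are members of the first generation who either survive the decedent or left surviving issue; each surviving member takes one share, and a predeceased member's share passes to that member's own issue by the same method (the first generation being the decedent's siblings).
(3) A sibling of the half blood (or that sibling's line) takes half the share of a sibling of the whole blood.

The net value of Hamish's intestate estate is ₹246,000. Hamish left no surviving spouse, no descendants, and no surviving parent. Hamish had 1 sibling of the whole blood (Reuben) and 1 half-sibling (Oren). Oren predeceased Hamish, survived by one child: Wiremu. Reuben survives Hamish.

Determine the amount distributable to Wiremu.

Wiremu receives ₹82,000.

The entire ₹246,000 passes to the siblings and their issue.
Counting each half-blood sibling's line as half a unit, there are 3/2 units in ₹246,000, so one unit is ₹164,000. Whole-blood lines (Reuben) take ₹164,000 each; half-blood lines (Oren) take ₹82,000 each.
Oren's share (₹82,000) passes entirely to Wiremu.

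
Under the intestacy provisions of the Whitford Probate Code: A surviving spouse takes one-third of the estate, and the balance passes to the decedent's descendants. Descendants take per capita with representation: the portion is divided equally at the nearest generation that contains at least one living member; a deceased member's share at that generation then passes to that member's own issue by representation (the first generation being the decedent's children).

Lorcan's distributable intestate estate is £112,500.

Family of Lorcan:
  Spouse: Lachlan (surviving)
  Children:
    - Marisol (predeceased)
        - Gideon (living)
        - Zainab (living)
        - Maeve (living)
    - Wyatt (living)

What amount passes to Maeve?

Lachlan takes one-third of £112,500 = £37,500. The remaining £75,000 passes to the descendants.
The descendants' portion (£75,000) is divided into 2 shares of £37,500: Wyatt takes £37,500; Marisol's £37,500 share passes to Marisol's issue.
Marisol's share (£37,500) is divided into 3 shares of £12,500: Gideon, Zainab, and Maeve each take £12,500.

Maeve receives £12,500.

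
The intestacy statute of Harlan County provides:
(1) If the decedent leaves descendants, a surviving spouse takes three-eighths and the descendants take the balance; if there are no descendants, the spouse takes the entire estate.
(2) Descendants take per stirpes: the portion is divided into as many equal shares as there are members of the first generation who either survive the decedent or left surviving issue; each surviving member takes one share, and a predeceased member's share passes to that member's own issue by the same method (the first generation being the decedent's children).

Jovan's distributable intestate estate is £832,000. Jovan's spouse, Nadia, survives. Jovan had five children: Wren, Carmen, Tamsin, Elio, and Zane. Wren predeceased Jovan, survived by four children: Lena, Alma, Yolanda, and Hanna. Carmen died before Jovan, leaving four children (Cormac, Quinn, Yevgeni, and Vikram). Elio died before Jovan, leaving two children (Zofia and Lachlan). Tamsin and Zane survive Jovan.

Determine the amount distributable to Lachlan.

Nadia takes three-eighths of £832,000 = £312,000. The remaining £520,000 passes to the descendants.
The descendants' portion (£520,000) is divided into 5 shares of £104,000: Tamsin and Zane each take £104,000; Wren's £104,000 share passes to Wren's issue; Carmen's £104,000 share passes to Carmen's issue; Elio's £104,000 share passes to Elio's issue.
Wren's share (£104,000) is divided into 4 shares of £26,000: Lena, Alma, Yolanda, and Hanna each take £26,000.
Carmen's share (£104,000) is divided into 4 shares of £26,000: Cormac, Quinn, Yevgeni, and Vikram each take £26,000.
Elio's share (£104,000) is divided into 2 shares of £52,000: Zofia and Lachlan each take £52,000.

Lachlan receives £52,000.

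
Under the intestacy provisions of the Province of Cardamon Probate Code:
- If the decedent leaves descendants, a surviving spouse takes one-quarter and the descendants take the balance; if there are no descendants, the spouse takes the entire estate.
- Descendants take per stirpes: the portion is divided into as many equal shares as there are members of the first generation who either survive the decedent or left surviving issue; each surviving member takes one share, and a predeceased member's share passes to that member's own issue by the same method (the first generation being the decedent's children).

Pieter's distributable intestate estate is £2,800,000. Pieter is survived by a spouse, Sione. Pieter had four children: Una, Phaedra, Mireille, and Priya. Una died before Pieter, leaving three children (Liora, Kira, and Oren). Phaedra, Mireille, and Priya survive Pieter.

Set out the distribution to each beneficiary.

Sione takes one-quarter of £2,800,000 = £700,000. The remaining £2,100,000 passes to the descendants.
The descendants' portion (£2,100,000) is divided into 4 shares of £525,000: Phaedra, Mireille, and Priya each take £525,000; Una's £525,000 share passes to Una's issue.
Una's share (£525,000) is divided into 3 shares of £175,000: Liora, Kira, and Oren each take £175,000.

Sione: £700,000; Liora: £175,000; Kira: £175,000; Oren: £175,000; Phaedra: £525,000; Mireille: £525,000; Priya: £525,000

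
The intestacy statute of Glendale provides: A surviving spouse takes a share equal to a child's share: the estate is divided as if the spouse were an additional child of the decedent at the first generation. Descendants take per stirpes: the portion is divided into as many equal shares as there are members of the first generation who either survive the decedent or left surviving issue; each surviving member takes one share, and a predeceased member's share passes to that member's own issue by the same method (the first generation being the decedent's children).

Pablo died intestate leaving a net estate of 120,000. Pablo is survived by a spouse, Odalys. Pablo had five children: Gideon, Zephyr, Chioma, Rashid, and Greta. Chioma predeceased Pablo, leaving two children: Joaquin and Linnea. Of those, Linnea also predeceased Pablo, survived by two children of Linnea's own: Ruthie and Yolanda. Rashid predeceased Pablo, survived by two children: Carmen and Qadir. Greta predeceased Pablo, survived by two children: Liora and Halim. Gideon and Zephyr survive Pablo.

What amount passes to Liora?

The spouse counts as an additional share at the children's level, so there are 6 primary shares of 20,000. Odalys takes one such share (20,000).
The children's combined portion (100,000) is divided into 5 shares of 20,000: Gideon and Zephyr each take 20,000; Chioma's 20,000 share passes to Chioma's issue; Rashid's 20,000 share passes to Rashid's issue; Greta's 20,000 share passes to Greta's issue.
Chioma's share (20,000) is divided into 2 shares of 10,000: Joaquin takes 10,000; Linnea's 10,000 share passes to Linnea's issue.
Linnea's share (10,000) is divided into 2 shares of 5,000: Ruthie and Yolanda each take 5,000.
Rashid's share (20,000) is divided into 2 shares of 10,000: Carmen and Qadir each take 10,000.
Greta's share (20,000) is divided into 2 shares of 10,000: Liora and Halim each take 10,000.

Liora receives 10,000.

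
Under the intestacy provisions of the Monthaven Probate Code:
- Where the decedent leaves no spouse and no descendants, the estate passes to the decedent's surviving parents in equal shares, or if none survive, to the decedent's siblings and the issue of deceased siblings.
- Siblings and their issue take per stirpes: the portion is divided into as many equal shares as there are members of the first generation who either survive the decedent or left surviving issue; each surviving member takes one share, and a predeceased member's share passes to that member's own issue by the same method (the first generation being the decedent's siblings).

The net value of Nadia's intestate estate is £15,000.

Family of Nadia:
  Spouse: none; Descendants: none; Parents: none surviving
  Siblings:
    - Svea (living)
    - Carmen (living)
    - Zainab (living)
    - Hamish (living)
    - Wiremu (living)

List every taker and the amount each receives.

The entire £15,000 passes to the siblings and their issue.
That amount (£15,000) is divided into 5 shares of £3,000: Svea, Carmen, Zainab, Hamish, and Wiremu each take £3,000.

Svea: £3,000; Carmen: £3,000; Zainab: £3,000; Hamish: £3,000; Wiremu: £3,000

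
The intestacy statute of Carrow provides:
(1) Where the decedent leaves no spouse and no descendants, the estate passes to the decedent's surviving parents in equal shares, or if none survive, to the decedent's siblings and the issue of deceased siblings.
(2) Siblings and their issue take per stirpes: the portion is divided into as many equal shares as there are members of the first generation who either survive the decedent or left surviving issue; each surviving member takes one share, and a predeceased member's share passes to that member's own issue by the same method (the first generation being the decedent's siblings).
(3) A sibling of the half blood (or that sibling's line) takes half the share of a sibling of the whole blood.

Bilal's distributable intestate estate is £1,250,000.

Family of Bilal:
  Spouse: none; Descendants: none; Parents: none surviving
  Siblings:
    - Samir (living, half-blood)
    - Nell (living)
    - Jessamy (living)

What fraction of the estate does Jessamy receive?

Jessamy receives 2/5 of the estate.

The entire £1,250,000 passes to the siblings and their issue.
Counting each half-blood sibling's line as half a unit, there are 5/2 units in £1,250,000, so one unit is £500,000. Whole-blood lines (Nell and Jessamy) take £500,000 each; half-blood lines (Samir) take £250,000 each.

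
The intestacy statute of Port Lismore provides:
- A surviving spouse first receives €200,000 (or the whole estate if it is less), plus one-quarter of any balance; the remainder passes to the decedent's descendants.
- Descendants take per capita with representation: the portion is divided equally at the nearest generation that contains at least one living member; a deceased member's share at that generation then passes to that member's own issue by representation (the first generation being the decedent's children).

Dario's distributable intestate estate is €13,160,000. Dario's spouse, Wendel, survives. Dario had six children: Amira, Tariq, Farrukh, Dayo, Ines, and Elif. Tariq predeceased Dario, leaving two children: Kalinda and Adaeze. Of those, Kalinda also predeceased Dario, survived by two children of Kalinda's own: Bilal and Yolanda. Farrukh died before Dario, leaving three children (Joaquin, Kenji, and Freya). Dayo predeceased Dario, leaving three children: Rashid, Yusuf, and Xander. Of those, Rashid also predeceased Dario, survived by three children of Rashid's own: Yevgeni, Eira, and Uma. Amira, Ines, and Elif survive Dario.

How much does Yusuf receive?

Yusuf receives €540,000.

Wendel first takes €200,000, leaving a balance of €12,960,000. Wendel then takes one-quarter of the balance (€3,240,000), for a total of €3,440,000. The remaining €9,720,000 passes to the descendants.
The descendants' portion (€9,720,000) is divided into 6 shares of €1,620,000: Amira, Ines, and Elif each take €1,620,000; Tariq's €1,620,000 share passes to Tariq's issue; Farrukh's €1,620,000 share passes to Farrukh's issue; Dayo's €1,620,000 share passes to Dayo's issue.
Tariq's share (€1,620,000) is divided into 2 shares of €810,000: Adaeze takes €810,000; Kalinda's €810,000 share passes to Kalinda's issue.
Kalinda's share (€810,000) is divided into 2 shares of €405,000: Bilal and Yolanda each take €405,000.
Farrukh's share (€1,620,000) is divided into 3 shares of €540,000: Joaquin, Kenji, and Freya each take €540,000.
Dayo's share (€1,620,000) is divided into 3 shares of €540,000: Yusuf and Xander each take €540,000; Rashid's €540,000 share passes to Rashid's issue.
Rashid's share (€540,000) is divided into 3 shares of €180,000: Yevgeni, Eira, and Uma each take €180,000.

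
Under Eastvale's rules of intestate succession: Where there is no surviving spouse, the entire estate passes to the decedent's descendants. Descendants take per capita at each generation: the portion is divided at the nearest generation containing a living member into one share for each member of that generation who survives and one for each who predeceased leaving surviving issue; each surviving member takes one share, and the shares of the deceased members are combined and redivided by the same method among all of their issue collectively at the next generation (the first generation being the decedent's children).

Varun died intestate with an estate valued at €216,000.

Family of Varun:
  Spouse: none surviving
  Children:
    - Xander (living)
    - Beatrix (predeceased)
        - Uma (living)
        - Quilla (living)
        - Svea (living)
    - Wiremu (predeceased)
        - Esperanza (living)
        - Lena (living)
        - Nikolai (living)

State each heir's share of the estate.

Xander: €72,000; Uma: €24,000; Quilla: €24,000; Svea: €24,000; Esperanza: €24,000; Lena: €24,000; Nikolai: €24,000

The entire €216,000 passes to the descendants.
That amount (€216,000) is divided at the children's generation into 3 shares of €72,000. Xander takes €72,000. The 2 shares of the deceased (Beatrix and Wiremu) are combined into a pool of €144,000.
That pool (€144,000) is divided at the grandchildren's generation equally among Uma, Quilla, Svea, Esperanza, Lena, and Nikolai: €24,000 each.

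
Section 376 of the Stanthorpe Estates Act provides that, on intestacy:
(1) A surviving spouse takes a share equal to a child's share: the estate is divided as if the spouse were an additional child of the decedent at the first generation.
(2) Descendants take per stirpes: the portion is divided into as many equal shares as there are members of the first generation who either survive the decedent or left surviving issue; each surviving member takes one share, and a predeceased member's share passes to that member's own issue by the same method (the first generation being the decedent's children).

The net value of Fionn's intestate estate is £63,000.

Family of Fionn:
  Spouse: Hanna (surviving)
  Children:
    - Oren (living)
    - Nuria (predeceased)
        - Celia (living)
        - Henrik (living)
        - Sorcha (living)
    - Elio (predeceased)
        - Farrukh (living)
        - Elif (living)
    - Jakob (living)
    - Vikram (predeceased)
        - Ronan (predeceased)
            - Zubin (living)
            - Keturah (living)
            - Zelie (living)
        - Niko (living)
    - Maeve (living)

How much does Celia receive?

The spouse counts as an additional share at the children's level, so there are 7 primary shares of £9,000. Hanna takes one such share (£9,000).
The children's combined portion (£54,000) is divided into 6 shares of £9,000: Oren, Jakob, and Maeve each take £9,000; Nuria's £9,000 share passes to Nuria's issue; Elio's £9,000 share passes to Elio's issue; Vikram's £9,000 share passes to Vikram's issue.
Nuria's share (£9,000) is divided into 3 shares of £3,000: Celia, Henrik, and Sorcha each take £3,000.
Elio's share (£9,000) is divided into 2 shares of £4,500: Farrukh and Elif each take £4,500.
Vikram's share (£9,000) is divided into 2 shares of £4,500: Niko takes £4,500; Ronan's £4,500 share passes to Ronan's issue.
Ronan's share (£4,500) is divided into 3 shares of £1,500: Zubin, Keturah, and Zelie each take £1,500.

Celia receives £3,000.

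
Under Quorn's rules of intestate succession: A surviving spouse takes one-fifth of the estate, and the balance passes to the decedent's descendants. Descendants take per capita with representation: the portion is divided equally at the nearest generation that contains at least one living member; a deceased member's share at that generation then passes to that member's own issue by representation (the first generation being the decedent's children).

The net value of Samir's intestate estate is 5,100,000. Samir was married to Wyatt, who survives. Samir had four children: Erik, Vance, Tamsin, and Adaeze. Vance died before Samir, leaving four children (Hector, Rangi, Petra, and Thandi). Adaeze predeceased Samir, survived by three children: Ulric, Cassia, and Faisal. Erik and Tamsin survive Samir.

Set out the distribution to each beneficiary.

Wyatt takes one-fifth of 5,100,000 = 1,020,000. The remaining 4,080,000 passes to the descendants.
The descendants' portion (4,080,000) is divided into 4 shares of 1,020,000: Erik and Tamsin each take 1,020,000; Vance's 1,020,000 share passes to Vance's issue; Adaeze's 1,020,000 share passes to Adaeze's issue.
Vance's share (1,020,000) is divided into 4 shares of 255,000: Hector, Rangi, Petra, and Thandi each take 255,000.
Adaeze's share (1,020,000) is divided into 3 shares of 340,000: Ulric, Cassia, and Faisal each take 340,000.

Wyatt: 1,020,000; Erik: 1,020,000; Hector: 255,000; Rangi: 255,000; Petra: 255,000; Thandi: 255,000; Tamsin: 1,020,000; Ulric: 340,000; Cassia: 340,000; Faisal: 340,000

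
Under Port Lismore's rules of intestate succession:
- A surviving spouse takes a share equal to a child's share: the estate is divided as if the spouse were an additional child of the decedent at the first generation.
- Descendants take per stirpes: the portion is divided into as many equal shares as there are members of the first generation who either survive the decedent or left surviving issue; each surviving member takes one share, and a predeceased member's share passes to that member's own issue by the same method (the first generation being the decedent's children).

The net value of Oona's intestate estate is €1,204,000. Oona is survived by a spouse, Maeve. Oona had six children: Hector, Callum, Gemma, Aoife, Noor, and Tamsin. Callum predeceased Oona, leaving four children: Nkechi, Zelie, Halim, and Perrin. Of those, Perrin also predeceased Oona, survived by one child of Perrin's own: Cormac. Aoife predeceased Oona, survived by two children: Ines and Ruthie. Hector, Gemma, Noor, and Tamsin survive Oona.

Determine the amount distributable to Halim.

The spouse counts as an additional share at the children's level, so there are 7 primary shares of €172,000. Maeve takes one such share (€172,000).
The children's combined portion (€1,032,000) is divided into 6 shares of €172,000: Hector, Gemma, Noor, and Tamsin each take €172,000; Callum's €172,000 share passes to Callum's issue; Aoife's €172,000 share passes to Aoife's issue.
Callum's share (€172,000) is divided into 4 shares of €43,000: Nkechi, Zelie, and Halim each take €43,000; Perrin's €43,000 share passes to Perrin's issue.
Perrin's share (€43,000) passes entirely to Cormac.
Aoife's share (€172,000) is divided into 2 shares of €86,000: Ines and Ruthie each take €86,000.

Halim receives €43,000.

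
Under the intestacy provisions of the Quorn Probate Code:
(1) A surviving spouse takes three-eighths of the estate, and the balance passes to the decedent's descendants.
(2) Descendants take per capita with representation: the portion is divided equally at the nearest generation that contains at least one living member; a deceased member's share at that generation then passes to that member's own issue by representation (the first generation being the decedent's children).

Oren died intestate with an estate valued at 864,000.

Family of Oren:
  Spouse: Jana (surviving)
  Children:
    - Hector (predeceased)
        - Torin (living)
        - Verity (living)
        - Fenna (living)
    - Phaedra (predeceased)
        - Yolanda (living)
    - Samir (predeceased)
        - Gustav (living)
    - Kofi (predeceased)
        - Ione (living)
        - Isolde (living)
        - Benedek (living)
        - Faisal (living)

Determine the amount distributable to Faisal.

Faisal receives 60,000.

Jana takes three-eighths of 864,000 = 324,000. The remaining 540,000 passes to the descendants.
No child survives, so the initial division is made at the grandchildren's generation.
The descendants' portion (540,000) is divided into 9 shares of 60,000: Torin, Verity, Fenna, Yolanda, Gustav, Ione, Isolde, Benedek, and Faisal each take 60,000.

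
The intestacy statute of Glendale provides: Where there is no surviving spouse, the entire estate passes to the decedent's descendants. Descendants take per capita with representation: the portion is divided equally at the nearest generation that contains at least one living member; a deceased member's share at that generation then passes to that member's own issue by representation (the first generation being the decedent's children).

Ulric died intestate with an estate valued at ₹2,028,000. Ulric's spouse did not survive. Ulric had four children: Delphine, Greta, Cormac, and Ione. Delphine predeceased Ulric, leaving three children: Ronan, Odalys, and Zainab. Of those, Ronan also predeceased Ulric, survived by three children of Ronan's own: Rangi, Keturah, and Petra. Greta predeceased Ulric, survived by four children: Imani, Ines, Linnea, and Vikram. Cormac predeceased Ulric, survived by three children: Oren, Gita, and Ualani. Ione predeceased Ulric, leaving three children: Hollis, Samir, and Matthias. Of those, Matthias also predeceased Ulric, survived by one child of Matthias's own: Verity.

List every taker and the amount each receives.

Rangi: ₹52,000; Keturah: ₹52,000; Petra: ₹52,000; Odalys: ₹156,000; Zainab: ₹156,000; Imani: ₹156,000; Ines: ₹156,000; Linnea: ₹156,000; Vikram: ₹156,000; Oren: ₹156,000; Gita: ₹156,000; Ualani: ₹156,000; Hollis: ₹156,000; Samir: ₹156,000; Verity: ₹156,000

The entire ₹2,028,000 passes to the descendants.
No child survives, so the initial division is made at the grandchildren's generation.
That amount (₹2,028,000) is divided into 13 shares of ₹156,000: Odalys, Zainab, Imani, Ines, Linnea, Vikram, Oren, Gita, Ualani, Hollis, and Samir each take ₹156,000; Ronan's ₹156,000 share passes to Ronan's issue; Matthias's ₹156,000 share passes to Matthias's issue.
Ronan's share (₹156,000) is divided into 3 shares of ₹52,000: Rangi, Keturah, and Petra each take ₹52,000.
Matthias's share (₹156,000) passes entirely to Verity.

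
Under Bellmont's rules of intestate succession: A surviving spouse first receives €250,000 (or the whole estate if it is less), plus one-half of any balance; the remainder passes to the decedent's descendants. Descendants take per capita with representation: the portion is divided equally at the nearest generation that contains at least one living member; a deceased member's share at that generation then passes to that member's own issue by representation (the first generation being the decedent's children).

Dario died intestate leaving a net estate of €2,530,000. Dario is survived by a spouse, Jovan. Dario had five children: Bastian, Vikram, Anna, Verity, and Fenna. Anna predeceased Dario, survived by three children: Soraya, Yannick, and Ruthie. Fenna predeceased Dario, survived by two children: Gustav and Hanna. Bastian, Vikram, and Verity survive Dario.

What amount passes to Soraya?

Jovan first takes €250,000, leaving a balance of €2,280,000. Jovan then takes one-half of the balance (€1,140,000), for a total of €1,390,000. The remaining €1,140,000 passes to the descendants.
The descendants' portion (€1,140,000) is divided into 5 shares of €228,000: Bastian, Vikram, and Verity each take €228,000; Anna's €228,000 share passes to Anna's issue; Fenna's €228,000 share passes to Fenna's issue.
Anna's share (€228,000) is divided into 3 shares of €76,000: Soraya, Yannick, and Ruthie each take €76,000.
Fenna's share (€228,000) is divided into 2 shares of €114,000: Gustav and Hanna each take €114,000.

Soraya receives €76,000.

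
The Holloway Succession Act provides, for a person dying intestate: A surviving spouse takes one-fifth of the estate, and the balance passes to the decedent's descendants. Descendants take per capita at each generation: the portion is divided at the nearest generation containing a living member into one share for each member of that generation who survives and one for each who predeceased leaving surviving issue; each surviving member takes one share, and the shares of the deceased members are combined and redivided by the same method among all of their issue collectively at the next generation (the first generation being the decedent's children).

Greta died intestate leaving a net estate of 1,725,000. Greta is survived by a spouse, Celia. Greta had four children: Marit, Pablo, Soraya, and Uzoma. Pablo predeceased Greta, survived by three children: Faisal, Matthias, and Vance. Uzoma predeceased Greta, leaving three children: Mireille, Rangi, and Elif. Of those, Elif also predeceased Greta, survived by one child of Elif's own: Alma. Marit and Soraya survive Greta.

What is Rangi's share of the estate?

Celia takes one-fifth of 1,725,000 = 345,000. The remaining 1,380,000 passes to the descendants.
The descendants' portion (1,380,000) is divided at the children's generation into 4 shares of 345,000. Marit and Soraya each take 345,000. The 2 shares of the deceased (Pablo and Uzoma) are combined into a pool of 690,000.
That pool (690,000) is divided at the grandchildren's generation into 6 shares of 115,000. Faisal, Matthias, Vance, Mireille, and Rangi each take 115,000. The remaining share for the deceased Elif (115,000) is carried to the next generation.
That pool (115,000) passes entirely to Alma, the sole taker at the great-grandchildren's generation.

Rangi receives 115,000.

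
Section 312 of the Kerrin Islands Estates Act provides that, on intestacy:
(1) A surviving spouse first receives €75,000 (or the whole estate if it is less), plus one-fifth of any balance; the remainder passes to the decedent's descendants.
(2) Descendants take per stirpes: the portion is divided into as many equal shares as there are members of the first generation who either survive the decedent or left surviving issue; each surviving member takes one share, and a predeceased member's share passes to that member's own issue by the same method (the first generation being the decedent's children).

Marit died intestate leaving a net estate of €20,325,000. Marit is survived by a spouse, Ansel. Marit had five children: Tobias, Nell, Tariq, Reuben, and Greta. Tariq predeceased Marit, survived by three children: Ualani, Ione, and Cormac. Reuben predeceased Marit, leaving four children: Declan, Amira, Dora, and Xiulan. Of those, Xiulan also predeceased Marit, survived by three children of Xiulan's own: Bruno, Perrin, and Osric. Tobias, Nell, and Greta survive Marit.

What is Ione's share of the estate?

Ansel first takes €75,000, leaving a balance of €20,250,000. Ansel then takes one-fifth of the balance (€4,050,000), for a total of €4,125,000. The remaining €16,200,000 passes to the descendants.
The descendants' portion (€16,200,000) is divided into 5 shares of €3,240,000: Tobias, Nell, and Greta each take €3,240,000; Tariq's €3,240,000 share passes to Tariq's issue; Reuben's €3,240,000 share passes to Reuben's issue.
Tariq's share (€3,240,000) is divided into 3 shares of €1,080,000: Ualani, Ione, and Cormac each take €1,080,000.
Reuben's share (€3,240,000) is divided into 4 shares of €810,000: Declan, Amira, and Dora each take €810,000; Xiulan's €810,000 share passes to Xiulan's issue.
Xiulan's share (€810,000) is divided into 3 shares of €270,000: Bruno, Perrin, and Osric each take €270,000.

Ione receives €1,080,000.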